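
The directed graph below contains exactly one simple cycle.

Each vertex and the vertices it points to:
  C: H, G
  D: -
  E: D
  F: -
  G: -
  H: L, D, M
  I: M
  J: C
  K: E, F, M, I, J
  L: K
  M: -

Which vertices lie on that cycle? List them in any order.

C, H, J, K, L

DFS with gray/black marking from K:
K gray
  E gray
    D gray
    D black
  E black
  F gray
  F black
  M gray
  M black
  I gray
    I→M: M black — skip
  I black
  J gray
    C gray
      H gray
        L gray
          L→K: K is gray → back edge
Back edge closes the cycle K → J → C → H → L → K; its vertices are {C, H, J, K, L}.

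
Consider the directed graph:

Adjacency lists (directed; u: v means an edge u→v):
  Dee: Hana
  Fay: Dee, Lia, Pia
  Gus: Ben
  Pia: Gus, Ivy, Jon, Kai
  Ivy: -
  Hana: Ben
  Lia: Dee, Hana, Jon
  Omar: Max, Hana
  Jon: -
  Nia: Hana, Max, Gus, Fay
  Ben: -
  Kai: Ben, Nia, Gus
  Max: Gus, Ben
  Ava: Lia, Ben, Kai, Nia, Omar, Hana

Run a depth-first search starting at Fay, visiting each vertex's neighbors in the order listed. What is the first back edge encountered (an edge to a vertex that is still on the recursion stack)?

DFS from Fay (visiting each vertex's neighbors in the order listed); mark gray on enter, black on exit:
Fay gray
  Dee gray
    Hana gray
      Ben gray
      Ben black
    Hana black
  Dee black
  Lia gray
    Lia→Dee: Dee black — skip
    Lia→Hana: Hana black — skip
    Jon gray
    Jon black
  Lia black
  Pia gray
    Gus gray
      Gus→Ben: Ben black — skip
    Gus black
    Ivy gray
    Ivy black
    Pia→Jon: Jon black — skip
    Kai gray
      Kai→Ben: Ben black — skip
      Nia gray
        Nia→Hana: Hana black — skip
        Max gray
          Max→Gus: Gus black — skip
          Max→Ben: Ben black — skip
        Max black
        Nia→Gus: Gus black — skip
        Nia→Fay: Fay is gray → back edge
First back edge: Nia → Fay.

Nia->Fay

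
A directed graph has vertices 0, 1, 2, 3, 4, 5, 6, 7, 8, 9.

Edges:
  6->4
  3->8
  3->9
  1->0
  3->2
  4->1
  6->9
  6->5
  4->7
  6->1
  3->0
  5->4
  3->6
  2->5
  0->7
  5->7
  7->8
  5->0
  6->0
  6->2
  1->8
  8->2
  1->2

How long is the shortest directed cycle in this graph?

4

For each vertex v, BFS finds the shortest path from v back to v.
The shortest such closed walk is 2 → 5 → 7 → 8 → 2, length 4.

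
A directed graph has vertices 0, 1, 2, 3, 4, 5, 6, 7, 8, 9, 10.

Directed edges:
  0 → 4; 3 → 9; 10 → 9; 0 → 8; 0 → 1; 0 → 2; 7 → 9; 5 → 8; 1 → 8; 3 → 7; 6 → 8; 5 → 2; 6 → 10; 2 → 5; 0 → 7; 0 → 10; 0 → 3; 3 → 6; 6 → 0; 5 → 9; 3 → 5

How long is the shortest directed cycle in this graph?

For each vertex v, BFS finds the shortest path from v back to v.
The shortest such closed walk is 2 → 5 → 2, length 2.

2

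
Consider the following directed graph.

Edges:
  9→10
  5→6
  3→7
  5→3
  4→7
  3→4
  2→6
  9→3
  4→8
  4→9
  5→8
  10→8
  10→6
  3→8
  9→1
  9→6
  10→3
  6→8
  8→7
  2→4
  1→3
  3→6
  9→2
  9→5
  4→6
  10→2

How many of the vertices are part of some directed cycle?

A vertex is on a directed cycle iff it belongs to a strongly connected component of size ≥ 2 (or has a self-loop).
The vertices on cycles are {1, 2, 3, 4, 5, 9, 10} — 7 in total.

7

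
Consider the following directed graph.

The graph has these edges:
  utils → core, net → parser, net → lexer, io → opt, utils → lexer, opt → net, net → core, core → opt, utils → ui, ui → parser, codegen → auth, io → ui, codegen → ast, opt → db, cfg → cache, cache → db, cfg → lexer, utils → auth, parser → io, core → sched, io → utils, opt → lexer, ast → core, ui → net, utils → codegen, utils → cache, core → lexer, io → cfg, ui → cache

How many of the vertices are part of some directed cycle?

9

A vertex is on a directed cycle iff it belongs to a strongly connected component of size ≥ 2 (or has a self-loop).
The vertices on cycles are {io, ui, ast, net, opt, core, utils, parser, codegen} — 9 in total.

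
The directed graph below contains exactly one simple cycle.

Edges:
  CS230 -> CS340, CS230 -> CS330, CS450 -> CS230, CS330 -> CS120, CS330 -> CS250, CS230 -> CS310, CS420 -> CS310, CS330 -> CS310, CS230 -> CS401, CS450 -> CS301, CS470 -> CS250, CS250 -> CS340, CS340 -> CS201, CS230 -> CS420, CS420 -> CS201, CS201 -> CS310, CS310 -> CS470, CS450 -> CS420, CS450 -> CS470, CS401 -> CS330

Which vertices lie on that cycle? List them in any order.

DFS with gray/black marking from CS340:
CS340 gray
  CS201 gray
    CS310 gray
      CS470 gray
        CS250 gray
          CS250→CS340: CS340 is gray → back edge
Back edge closes the cycle CS340 → CS201 → CS310 → CS470 → CS250 → CS340; its vertices are {CS201, CS250, CS310, CS340, CS470}.

CS201, CS250, CS310, CS340, CS470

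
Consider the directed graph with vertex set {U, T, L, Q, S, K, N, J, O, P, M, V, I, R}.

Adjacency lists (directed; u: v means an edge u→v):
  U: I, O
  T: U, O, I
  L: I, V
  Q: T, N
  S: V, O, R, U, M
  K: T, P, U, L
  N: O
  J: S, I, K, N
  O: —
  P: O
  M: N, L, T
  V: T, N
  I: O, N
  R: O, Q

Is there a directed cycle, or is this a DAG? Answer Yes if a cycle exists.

No

DFS with white/gray/black marking, starting from P:
P gray
  O gray
  O black
P black
U gray
  I gray
    I→O: O black — skip
    N gray
      N→O: O black — skip
    N black
  I black
  U→O: O black — skip
U black
T gray
  T→U: U black — skip
  T→O: O black — skip
  T→I: I black — skip
T black
L gray
  L→I: I black — skip
  V gray
    V→T: T black — skip
    V→N: N black — skip
  V black
L black
Q gray
  Q→T: T black — skip
  Q→N: N black — skip
Q black
S gray
  S→V: V black — skip
  S→O: O black — skip
  R gray
    R→O: O black — skip
    R→Q: Q black — skip
  R black
  S→U: U black — skip
  M gray
    M→N: N black — skip
    M→L: L black — skip
    M→T: T black — skip
  M black
S black
K gray
  K→T: T black — skip
  K→P: P black — skip
  K→U: U black — skip
  K→L: L black — skip
K black
J gray
  J→S: S black — skip
  J→I: I black — skip
  J→K: K black — skip
  J→N: N black — skip
J black
Every edge goes to a white or black vertex — no back edge, so the graph is acyclic.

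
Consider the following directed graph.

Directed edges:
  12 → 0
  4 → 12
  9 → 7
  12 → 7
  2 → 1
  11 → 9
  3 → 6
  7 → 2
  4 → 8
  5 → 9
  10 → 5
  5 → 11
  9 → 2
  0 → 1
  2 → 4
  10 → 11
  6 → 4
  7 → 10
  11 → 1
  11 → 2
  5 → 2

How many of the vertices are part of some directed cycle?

8

A vertex is on a directed cycle iff it belongs to a strongly connected component of size ≥ 2 (or has a self-loop).
The vertices on cycles are {2, 4, 5, 7, 9, 10, 11, 12} — 8 in total.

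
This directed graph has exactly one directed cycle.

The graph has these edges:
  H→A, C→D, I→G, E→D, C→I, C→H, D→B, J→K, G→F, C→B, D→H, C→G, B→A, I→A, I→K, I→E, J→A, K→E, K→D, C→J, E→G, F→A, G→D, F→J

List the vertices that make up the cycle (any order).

E, F, G, J, K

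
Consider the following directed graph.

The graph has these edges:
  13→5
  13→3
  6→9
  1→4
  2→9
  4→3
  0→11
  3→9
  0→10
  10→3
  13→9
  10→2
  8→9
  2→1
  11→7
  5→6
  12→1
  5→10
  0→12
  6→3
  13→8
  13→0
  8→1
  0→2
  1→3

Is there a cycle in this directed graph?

No

DFS with white/gray/black marking, starting from 8:
8 gray
  1 gray
    3 gray
      9 gray
      9 black
    3 black
    4 gray
      4→3: 3 black — skip
    4 black
  1 black
  8→9: 9 black — skip
8 black
7 gray
7 black
13 gray
  5 gray
    6 gray
      6→9: 9 black — skip
      6→3: 3 black — skip
    6 black
    10 gray
      10→3: 3 black — skip
      2 gray
        2→9: 9 black — skip
        2→1: 1 black — skip
      2 black
    10 black
  5 black
  13→3: 3 black — skip
  0 gray
    12 gray
      12→1: 1 black — skip
    12 black
    0→10: 10 black — skip
    11 gray
      11→7: 7 black — skip
    11 black
    0→2: 2 black — skip
  0 black
  13→8: 8 black — skip
  13→9: 9 black — skip
13 black
Every edge goes to a white or black vertex — no back edge, so the graph is acyclic.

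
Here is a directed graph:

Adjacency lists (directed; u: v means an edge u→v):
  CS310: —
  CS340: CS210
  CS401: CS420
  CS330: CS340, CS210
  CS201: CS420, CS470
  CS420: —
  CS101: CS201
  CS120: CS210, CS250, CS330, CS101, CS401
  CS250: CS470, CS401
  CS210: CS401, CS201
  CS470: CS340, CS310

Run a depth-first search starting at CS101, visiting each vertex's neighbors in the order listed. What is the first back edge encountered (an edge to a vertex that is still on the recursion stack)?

DFS from CS101 (visiting each vertex's neighbors in the order listed); mark gray on enter, black on exit:
CS101 gray
  CS201 gray
    CS420 gray
    CS420 black
    CS470 gray
      CS340 gray
        CS210 gray
          CS401 gray
            CS401→CS420: CS420 black — skip
          CS401 black
          CS210→CS201: CS201 is gray → back edge
First back edge: CS210 → CS201.

CS210→CS201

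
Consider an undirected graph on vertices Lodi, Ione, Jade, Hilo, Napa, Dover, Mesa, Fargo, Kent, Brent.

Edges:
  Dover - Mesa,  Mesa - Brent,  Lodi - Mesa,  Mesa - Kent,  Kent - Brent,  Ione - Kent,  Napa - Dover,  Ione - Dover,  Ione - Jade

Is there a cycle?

Yes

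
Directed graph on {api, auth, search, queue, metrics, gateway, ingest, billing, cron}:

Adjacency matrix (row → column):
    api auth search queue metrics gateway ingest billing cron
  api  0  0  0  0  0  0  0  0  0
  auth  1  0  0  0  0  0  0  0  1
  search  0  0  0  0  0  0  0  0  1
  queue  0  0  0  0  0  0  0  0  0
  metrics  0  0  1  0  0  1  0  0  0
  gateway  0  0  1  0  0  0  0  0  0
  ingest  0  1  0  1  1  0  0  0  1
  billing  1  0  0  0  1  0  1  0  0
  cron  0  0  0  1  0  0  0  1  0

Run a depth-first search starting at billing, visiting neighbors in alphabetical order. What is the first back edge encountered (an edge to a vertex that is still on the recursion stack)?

DFS from billing (visiting neighbors in alphabetical order); mark gray on enter, black on exit:
billing gray
  api gray
  api black
  ingest gray
    auth gray
      auth→api: api black — skip
      cron gray
        cron→billing: billing is gray → back edge
First back edge: cron → billing.

cron->billing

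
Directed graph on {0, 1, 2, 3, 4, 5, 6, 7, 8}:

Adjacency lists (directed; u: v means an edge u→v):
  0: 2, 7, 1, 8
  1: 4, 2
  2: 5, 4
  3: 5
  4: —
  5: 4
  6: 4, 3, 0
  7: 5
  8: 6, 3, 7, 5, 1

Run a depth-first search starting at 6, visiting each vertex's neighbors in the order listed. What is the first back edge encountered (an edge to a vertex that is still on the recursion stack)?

8->6

DFS from 6 (visiting each vertex's neighbors in the order listed); mark gray on enter, black on exit:
6 gray
  4 gray
  4 black
  3 gray
    5 gray
      5→4: 4 black — skip
    5 black
  3 black
  0 gray
    2 gray
      2→5: 5 black — skip
      2→4: 4 black — skip
    2 black
    7 gray
      7→5: 5 black — skip
    7 black
    1 gray
      1→4: 4 black — skip
      1→2: 2 black — skip
    1 black
    8 gray
      8→6: 6 is gray → back edge
First back edge: 8 → 6.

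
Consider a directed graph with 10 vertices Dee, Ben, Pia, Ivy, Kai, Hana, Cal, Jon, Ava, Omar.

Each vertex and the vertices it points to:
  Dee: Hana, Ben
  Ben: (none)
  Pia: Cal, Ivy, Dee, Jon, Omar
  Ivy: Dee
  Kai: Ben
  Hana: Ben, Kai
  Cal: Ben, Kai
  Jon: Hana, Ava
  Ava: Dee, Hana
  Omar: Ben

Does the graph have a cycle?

DFS with white/gray/black marking, starting from Ava:
Ava gray
  Dee gray
    Hana gray
      Ben gray
      Ben black
      Kai gray
        Kai→Ben: Ben black — skip
      Kai black
    Hana black
    Dee→Ben: Ben black — skip
  Dee black
  Ava→Hana: Hana black — skip
Ava black
Pia gray
  Cal gray
    Cal→Ben: Ben black — skip
    Cal→Kai: Kai black — skip
  Cal black
  Ivy gray
    Ivy→Dee: Dee black — skip
  Ivy black
  Pia→Dee: Dee black — skip
  Jon gray
    Jon→Hana: Hana black — skip
    Jon→Ava: Ava black — skip
  Jon black
  Omar gray
    Omar→Ben: Ben black — skip
  Omar black
Pia black
Every edge goes to a white or black vertex — no back edge, so the graph is acyclic.

No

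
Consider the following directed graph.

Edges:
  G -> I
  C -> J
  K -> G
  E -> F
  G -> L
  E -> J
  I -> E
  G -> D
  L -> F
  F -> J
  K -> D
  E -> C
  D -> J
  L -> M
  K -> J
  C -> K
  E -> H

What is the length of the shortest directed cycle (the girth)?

For each vertex v, BFS finds the shortest path from v back to v.
The shortest such closed walk is G → I → E → C → K → G, length 5.

5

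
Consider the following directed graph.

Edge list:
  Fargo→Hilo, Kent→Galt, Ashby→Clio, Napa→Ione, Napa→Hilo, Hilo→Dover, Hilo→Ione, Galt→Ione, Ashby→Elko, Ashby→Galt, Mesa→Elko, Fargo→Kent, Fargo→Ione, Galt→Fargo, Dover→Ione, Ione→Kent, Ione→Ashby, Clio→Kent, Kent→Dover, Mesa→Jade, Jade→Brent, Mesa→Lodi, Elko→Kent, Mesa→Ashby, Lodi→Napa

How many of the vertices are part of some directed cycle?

A vertex is on a directed cycle iff it belongs to a strongly connected component of size ≥ 2 (or has a self-loop).
The vertices on cycles are {Clio, Elko, Galt, Hilo, Ione, Kent, Ashby, Dover, Fargo} — 9 in total.

9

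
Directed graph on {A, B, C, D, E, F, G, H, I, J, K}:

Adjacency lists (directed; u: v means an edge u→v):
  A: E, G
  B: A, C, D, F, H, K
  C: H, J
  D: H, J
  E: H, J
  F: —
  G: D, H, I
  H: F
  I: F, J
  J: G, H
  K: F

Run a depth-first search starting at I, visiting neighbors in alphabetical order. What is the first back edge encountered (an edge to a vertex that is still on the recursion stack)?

D->J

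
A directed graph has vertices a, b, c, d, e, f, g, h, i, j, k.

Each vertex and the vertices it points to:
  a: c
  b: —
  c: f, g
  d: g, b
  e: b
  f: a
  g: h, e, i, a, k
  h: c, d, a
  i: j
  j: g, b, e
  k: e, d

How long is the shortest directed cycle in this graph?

3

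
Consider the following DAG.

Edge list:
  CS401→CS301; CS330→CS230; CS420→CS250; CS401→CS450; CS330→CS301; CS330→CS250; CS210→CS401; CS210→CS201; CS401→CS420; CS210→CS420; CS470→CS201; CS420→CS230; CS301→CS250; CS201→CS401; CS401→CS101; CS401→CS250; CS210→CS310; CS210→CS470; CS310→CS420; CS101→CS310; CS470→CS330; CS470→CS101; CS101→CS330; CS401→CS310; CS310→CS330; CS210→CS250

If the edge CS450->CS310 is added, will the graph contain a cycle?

Adding CS450→CS310 creates a cycle iff CS310 can already reach CS450.
Explore from CS310: no path reaches CS450. The graph stays acyclic.

No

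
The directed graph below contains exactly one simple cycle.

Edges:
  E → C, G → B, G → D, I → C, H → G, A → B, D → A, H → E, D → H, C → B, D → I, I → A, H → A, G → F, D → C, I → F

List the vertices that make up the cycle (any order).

D, G, H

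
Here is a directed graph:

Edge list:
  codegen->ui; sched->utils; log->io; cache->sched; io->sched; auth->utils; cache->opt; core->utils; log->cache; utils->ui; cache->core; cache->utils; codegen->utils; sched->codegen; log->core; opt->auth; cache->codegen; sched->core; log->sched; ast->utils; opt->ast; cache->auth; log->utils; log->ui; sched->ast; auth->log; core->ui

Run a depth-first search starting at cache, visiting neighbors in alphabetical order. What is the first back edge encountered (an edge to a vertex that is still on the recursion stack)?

DFS from cache (visiting neighbors in alphabetical order); mark gray on enter, black on exit:
cache gray
  auth gray
    log gray
      log→cache: cache is gray → back edge
First back edge: log → cache.

log→cache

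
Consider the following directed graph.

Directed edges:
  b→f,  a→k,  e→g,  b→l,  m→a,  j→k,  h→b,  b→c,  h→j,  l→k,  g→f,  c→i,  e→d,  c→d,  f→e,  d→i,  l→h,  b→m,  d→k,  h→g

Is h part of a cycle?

h is on a cycle iff h can reach itself via ≥1 edge.
h → b → l → h — yes.

Yes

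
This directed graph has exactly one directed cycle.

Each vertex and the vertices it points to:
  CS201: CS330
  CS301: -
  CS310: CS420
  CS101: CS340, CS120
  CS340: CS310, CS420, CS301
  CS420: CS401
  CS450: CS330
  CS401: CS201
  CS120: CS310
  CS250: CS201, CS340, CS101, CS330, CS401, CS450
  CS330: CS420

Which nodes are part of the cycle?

CS201, CS330, CS401, CS420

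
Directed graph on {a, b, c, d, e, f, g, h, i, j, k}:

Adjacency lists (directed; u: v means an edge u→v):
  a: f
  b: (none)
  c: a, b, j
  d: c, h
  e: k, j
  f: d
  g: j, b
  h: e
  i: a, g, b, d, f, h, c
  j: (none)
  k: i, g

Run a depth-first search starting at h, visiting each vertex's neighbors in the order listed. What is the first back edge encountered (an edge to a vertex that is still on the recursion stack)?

c→a

DFS from h (visiting each vertex's neighbors in the order listed); mark gray on enter, black on exit:
h gray
  e gray
    k gray
      i gray
        a gray
          f gray
            d gray
              c gray
                c→a: a is gray → back edge
First back edge: c → a.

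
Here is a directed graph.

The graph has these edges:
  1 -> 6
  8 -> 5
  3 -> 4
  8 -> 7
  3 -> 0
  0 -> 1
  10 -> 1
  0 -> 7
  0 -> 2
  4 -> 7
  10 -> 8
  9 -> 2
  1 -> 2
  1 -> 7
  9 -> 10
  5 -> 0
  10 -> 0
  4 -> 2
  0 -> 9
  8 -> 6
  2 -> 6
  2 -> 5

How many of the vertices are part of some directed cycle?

7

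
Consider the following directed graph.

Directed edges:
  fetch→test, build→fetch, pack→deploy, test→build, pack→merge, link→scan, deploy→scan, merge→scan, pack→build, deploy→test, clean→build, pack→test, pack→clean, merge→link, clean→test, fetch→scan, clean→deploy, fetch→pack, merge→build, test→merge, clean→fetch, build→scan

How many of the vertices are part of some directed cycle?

7

A vertex is on a directed cycle iff it belongs to a strongly connected component of size ≥ 2 (or has a self-loop).
The vertices on cycles are {pack, test, build, clean, fetch, merge, deploy} — 7 in total.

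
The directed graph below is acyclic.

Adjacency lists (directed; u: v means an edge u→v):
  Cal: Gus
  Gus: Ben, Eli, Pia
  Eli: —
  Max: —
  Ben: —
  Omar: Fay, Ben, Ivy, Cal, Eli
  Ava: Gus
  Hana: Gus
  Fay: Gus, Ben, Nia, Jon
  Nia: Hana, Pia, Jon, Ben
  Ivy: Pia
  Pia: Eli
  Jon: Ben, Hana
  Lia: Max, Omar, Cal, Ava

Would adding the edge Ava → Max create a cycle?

No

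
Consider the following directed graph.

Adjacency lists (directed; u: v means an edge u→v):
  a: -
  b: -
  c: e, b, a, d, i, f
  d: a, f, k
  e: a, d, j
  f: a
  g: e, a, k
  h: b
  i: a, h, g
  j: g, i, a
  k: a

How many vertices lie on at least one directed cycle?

4

A vertex is on a directed cycle iff it belongs to a strongly connected component of size ≥ 2 (or has a self-loop).
The vertices on cycles are {e, g, i, j} — 4 in total.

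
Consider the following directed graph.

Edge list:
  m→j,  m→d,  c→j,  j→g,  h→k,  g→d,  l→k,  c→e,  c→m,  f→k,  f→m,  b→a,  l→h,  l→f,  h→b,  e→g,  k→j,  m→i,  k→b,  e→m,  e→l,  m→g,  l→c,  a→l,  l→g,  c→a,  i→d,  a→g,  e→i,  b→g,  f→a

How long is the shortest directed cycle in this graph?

For each vertex v, BFS finds the shortest path from v back to v.
The shortest such closed walk is l → c → e → l, length 3.

3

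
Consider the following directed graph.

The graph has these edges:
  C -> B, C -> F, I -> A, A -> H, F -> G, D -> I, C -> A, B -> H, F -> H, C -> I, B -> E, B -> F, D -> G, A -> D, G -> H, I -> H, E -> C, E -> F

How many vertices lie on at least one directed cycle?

A vertex is on a directed cycle iff it belongs to a strongly connected component of size ≥ 2 (or has a self-loop).
The vertices on cycles are {A, B, C, D, E, I} — 6 in total.

6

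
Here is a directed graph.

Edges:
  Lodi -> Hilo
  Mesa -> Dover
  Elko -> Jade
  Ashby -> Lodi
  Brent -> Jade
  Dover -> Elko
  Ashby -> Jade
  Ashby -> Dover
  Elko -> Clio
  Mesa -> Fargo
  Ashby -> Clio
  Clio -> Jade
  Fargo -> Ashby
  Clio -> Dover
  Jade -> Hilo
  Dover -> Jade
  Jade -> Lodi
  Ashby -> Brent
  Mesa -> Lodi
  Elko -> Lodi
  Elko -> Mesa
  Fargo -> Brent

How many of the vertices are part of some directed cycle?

6

A vertex is on a directed cycle iff it belongs to a strongly connected component of size ≥ 2 (or has a self-loop).
The vertices on cycles are {Clio, Elko, Mesa, Ashby, Dover, Fargo} — 6 in total.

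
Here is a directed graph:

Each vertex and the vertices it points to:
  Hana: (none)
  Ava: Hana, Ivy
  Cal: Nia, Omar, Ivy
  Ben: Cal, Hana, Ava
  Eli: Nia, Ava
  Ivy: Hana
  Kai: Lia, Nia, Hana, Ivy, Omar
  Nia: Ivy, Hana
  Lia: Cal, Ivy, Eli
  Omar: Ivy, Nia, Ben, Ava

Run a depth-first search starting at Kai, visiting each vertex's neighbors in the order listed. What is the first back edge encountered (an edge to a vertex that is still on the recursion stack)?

Ben→Cal

DFS from Kai (visiting each vertex's neighbors in the order listed); mark gray on enter, black on exit:
Kai gray
  Lia gray
    Cal gray
      Nia gray
        Ivy gray
          Hana gray
          Hana black
        Ivy black
        Nia→Hana: Hana black — skip
      Nia black
      Omar gray
        Omar→Ivy: Ivy black — skip
        Omar→Nia: Nia black — skip
        Ben gray
          Ben→Cal: Cal is gray → back edge
First back edge: Ben → Cal.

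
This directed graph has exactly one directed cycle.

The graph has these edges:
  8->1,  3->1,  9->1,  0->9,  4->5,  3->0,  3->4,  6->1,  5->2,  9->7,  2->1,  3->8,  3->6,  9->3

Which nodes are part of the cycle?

0, 3, 9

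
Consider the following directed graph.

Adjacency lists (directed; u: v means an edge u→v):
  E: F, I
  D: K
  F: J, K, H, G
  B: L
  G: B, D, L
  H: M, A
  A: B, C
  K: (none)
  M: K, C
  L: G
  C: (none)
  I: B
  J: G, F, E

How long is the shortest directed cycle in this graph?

2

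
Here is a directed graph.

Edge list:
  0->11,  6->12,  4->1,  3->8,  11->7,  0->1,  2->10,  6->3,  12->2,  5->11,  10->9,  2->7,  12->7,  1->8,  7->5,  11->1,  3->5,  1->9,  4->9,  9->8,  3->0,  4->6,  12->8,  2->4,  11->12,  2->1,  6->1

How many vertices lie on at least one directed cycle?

9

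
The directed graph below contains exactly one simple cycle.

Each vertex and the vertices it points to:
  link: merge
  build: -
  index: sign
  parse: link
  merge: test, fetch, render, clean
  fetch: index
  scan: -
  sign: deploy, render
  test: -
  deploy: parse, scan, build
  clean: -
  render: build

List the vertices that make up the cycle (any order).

link, sign, fetch, index, merge, parse, deploy

DFS with gray/black marking from merge:
merge gray
  test gray
  test black
  fetch gray
    index gray
      sign gray
        deploy gray
          parse gray
            link gray
              link→merge: merge is gray → back edge
Back edge closes the cycle merge → fetch → index → sign → deploy → parse → link → merge; its vertices are {link, sign, fetch, index, merge, parse, deploy}.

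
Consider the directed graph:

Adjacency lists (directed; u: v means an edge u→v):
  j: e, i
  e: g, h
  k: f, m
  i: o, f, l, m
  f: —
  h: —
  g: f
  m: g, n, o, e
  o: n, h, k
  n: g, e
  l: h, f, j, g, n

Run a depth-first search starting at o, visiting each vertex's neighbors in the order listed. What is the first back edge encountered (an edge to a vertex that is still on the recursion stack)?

m->o

DFS from o (visiting each vertex's neighbors in the order listed); mark gray on enter, black on exit:
o gray
  n gray
    g gray
      f gray
      f black
    g black
    e gray
      e→g: g black — skip
      h gray
      h black
    e black
  n black
  o→h: h black — skip
  k gray
    k→f: f black — skip
    m gray
      m→g: g black — skip
      m→n: n black — skip
      m→o: o is gray → back edge
First back edge: m → o.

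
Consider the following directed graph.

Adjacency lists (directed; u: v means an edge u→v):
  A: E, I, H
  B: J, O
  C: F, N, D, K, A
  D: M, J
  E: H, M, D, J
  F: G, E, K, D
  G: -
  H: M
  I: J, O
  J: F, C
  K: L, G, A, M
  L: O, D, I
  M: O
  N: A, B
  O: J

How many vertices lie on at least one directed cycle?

14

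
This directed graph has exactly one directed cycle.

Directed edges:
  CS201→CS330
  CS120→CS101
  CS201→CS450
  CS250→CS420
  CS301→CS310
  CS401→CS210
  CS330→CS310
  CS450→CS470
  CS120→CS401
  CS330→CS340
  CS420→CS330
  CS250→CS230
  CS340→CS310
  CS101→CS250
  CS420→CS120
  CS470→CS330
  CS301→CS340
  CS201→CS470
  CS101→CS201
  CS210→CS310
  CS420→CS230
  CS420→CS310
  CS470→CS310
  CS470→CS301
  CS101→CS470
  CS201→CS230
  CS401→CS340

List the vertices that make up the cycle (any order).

DFS with gray/black marking from CS120:
CS120 gray
  CS101 gray
    CS250 gray
      CS420 gray
        CS420→CS120: CS120 is gray → back edge
Back edge closes the cycle CS120 → CS101 → CS250 → CS420 → CS120; its vertices are {CS101, CS120, CS250, CS420}.

CS101, CS120, CS250, CS420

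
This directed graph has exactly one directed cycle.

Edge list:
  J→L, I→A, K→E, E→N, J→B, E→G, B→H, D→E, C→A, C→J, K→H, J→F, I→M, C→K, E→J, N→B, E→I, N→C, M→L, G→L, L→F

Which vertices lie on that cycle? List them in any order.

C, E, K, N

DFS with gray/black marking from E:
E gray
  J gray
    L gray
      F gray
      F black
    L black
    J→F: F black — skip
    B gray
      H gray
      H black
    B black
  J black
  N gray
    C gray
      K gray
        K→H: H black — skip
        K→E: E is gray → back edge
Back edge closes the cycle E → N → C → K → E; its vertices are {C, E, K, N}.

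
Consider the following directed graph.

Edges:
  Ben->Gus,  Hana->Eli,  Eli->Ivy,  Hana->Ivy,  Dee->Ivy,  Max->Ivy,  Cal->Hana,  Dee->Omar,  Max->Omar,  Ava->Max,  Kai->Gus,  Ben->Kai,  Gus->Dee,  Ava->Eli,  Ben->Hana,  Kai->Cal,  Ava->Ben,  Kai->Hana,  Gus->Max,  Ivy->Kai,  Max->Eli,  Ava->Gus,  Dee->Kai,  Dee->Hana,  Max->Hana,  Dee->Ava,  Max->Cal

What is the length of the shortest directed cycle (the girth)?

For each vertex v, BFS finds the shortest path from v back to v.
The shortest such closed walk is Ava → Gus → Dee → Ava, length 3.

3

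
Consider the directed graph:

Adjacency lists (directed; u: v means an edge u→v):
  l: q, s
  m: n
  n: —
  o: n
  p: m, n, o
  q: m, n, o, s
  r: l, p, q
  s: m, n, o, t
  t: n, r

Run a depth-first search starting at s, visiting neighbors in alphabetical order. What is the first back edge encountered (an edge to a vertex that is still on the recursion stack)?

q->s

DFS from s (visiting neighbors in alphabetical order); mark gray on enter, black on exit:
s gray
  m gray
    n gray
    n black
  m black
  s→n: n black — skip
  o gray
    o→n: n black — skip
  o black
  t gray
    t→n: n black — skip
    r gray
      l gray
        q gray
          q→m: m black — skip
          q→n: n black — skip
          q→o: o black — skip
          q→s: s is gray → back edge
First back edge: q → s.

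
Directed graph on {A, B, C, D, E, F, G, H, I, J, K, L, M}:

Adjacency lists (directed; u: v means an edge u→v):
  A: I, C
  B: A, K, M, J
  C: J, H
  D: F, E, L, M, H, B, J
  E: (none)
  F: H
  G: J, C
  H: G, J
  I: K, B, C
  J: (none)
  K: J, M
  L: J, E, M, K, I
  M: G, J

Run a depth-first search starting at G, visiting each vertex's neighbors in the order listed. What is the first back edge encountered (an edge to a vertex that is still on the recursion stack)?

H→G

DFS from G (visiting each vertex's neighbors in the order listed); mark gray on enter, black on exit:
G gray
  J gray
  J black
  C gray
    C→J: J black — skip
    H gray
      H→G: G is gray → back edge
First back edge: H → G.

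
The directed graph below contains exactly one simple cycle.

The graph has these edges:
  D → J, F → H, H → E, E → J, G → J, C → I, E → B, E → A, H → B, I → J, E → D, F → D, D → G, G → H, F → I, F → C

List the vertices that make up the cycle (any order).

DFS with gray/black marking from H:
H gray
  E gray
    D gray
      J gray
      J black
      G gray
        G→J: J black — skip
        G→H: H is gray → back edge
Back edge closes the cycle H → E → D → G → H; its vertices are {D, E, G, H}.

D, E, G, H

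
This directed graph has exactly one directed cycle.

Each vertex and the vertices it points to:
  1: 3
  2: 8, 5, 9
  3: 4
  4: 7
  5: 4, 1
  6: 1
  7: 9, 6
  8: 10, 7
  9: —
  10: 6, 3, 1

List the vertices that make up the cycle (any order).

1, 3, 4, 6, 7

DFS with gray/black marking from 4:
4 gray
  7 gray
    9 gray
    9 black
    6 gray
      1 gray
        3 gray
          3→4: 4 is gray → back edge
Back edge closes the cycle 4 → 7 → 6 → 1 → 3 → 4; its vertices are {1, 3, 4, 6, 7}.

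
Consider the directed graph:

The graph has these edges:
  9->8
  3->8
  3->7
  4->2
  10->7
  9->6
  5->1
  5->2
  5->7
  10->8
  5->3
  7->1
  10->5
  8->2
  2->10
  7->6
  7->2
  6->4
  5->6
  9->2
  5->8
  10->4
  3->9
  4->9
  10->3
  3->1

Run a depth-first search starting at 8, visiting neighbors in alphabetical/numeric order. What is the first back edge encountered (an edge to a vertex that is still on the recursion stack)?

DFS from 8 (visiting neighbors in alphabetical/numeric order); mark gray on enter, black on exit:
8 gray
  2 gray
    10 gray
      3 gray
        1 gray
        1 black
        7 gray
          7→1: 1 black — skip
          7→2: 2 is gray → back edge
First back edge: 7 → 2.

7→2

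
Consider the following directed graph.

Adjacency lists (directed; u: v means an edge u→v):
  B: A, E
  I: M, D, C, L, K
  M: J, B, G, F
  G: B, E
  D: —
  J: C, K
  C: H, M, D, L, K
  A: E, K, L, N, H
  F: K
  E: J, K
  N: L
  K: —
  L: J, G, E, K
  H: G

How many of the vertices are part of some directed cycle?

10

A vertex is on a directed cycle iff it belongs to a strongly connected component of size ≥ 2 (or has a self-loop).
The vertices on cycles are {A, B, C, E, G, H, J, L, M, N} — 10 in total.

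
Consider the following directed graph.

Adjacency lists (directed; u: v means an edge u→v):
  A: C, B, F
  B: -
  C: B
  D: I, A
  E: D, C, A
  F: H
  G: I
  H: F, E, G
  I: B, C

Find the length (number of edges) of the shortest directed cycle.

2

For each vertex v, BFS finds the shortest path from v back to v.
The shortest such closed walk is H → F → H, length 2.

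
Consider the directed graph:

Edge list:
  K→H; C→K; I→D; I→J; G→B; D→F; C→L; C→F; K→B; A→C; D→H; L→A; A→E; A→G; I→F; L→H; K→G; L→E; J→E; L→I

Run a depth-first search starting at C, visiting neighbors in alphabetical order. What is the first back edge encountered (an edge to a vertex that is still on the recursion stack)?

DFS from C (visiting neighbors in alphabetical order); mark gray on enter, black on exit:
C gray
  F gray
  F black
  K gray
    B gray
    B black
    G gray
      G→B: B black — skip
    G black
    H gray
    H black
  K black
  L gray
    A gray
      A→C: C is gray → back edge
First back edge: A → C.

A→C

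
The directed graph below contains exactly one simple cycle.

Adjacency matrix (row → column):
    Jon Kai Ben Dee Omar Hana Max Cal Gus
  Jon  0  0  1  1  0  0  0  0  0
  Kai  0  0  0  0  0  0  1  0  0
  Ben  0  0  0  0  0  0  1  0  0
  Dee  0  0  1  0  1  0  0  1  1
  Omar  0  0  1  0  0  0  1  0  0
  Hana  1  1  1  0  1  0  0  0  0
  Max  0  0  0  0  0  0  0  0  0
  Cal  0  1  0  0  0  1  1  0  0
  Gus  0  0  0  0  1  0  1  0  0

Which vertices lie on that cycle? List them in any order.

DFS with gray/black marking from Cal:
Cal gray
  Max gray
  Max black
  Kai gray
    Kai→Max: Max black — skip
  Kai black
  Hana gray
    Ben gray
      Ben→Max: Max black — skip
    Ben black
    Omar gray
      Omar→Max: Max black — skip
      Omar→Ben: Ben black — skip
    Omar black
    Hana→Kai: Kai black — skip
    Jon gray
      Jon→Ben: Ben black — skip
      Dee gray
        Gus gray
          Gus→Max: Max black — skip
          Gus→Omar: Omar black — skip
        Gus black
        Dee→Ben: Ben black — skip
        Dee→Cal: Cal is gray → back edge
Back edge closes the cycle Cal → Hana → Jon → Dee → Cal; its vertices are {Cal, Dee, Jon, Hana}.

Cal, Dee, Jon, Hana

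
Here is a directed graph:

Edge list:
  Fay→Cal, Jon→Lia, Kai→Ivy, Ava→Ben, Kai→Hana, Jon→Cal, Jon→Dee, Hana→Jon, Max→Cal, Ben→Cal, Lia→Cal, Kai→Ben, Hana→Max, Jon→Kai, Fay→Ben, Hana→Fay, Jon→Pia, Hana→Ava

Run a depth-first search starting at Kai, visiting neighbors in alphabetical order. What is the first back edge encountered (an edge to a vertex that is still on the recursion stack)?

DFS from Kai (visiting neighbors in alphabetical order); mark gray on enter, black on exit:
Kai gray
  Ben gray
    Cal gray
    Cal black
  Ben black
  Hana gray
    Ava gray
      Ava→Ben: Ben black — skip
    Ava black
    Fay gray
      Fay→Ben: Ben black — skip
      Fay→Cal: Cal black — skip
    Fay black
    Jon gray
      Jon→Cal: Cal black — skip
      Dee gray
      Dee black
      Jon→Kai: Kai is gray → back edge
First back edge: Jon → Kai.

Jon->Kai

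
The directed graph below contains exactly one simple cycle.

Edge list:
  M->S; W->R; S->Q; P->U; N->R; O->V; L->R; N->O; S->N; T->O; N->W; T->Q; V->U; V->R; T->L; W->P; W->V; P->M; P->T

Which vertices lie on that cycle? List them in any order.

DFS with gray/black marking from N:
N gray
  R gray
  R black
  O gray
    V gray
      V→R: R black — skip
      U gray
      U black
    V black
  O black
  W gray
    P gray
      T gray
        T→O: O black — skip
        L gray
          L→R: R black — skip
        L black
        Q gray
        Q black
      T black
      M gray
        S gray
          S→N: N is gray → back edge
Back edge closes the cycle N → W → P → M → S → N; its vertices are {M, N, P, S, W}.

M, N, P, S, W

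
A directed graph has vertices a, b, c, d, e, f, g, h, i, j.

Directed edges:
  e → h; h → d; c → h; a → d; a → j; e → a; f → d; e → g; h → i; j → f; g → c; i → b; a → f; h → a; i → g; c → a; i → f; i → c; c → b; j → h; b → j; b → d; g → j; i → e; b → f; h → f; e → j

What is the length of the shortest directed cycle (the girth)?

3

For each vertex v, BFS finds the shortest path from v back to v.
The shortest such closed walk is i → e → h → i, length 3.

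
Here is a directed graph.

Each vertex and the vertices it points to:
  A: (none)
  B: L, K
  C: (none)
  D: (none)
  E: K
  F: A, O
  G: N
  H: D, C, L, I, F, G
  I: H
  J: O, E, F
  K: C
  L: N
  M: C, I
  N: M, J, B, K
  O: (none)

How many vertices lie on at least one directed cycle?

7

A vertex is on a directed cycle iff it belongs to a strongly connected component of size ≥ 2 (or has a self-loop).
The vertices on cycles are {B, G, H, I, L, M, N} — 7 in total.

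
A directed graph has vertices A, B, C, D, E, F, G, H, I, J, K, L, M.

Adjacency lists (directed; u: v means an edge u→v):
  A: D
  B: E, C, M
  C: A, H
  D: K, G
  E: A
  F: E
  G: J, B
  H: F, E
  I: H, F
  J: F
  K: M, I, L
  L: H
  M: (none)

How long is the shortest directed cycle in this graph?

For each vertex v, BFS finds the shortest path from v back to v.
The shortest such closed walk is D → G → B → C → A → D, length 5.

5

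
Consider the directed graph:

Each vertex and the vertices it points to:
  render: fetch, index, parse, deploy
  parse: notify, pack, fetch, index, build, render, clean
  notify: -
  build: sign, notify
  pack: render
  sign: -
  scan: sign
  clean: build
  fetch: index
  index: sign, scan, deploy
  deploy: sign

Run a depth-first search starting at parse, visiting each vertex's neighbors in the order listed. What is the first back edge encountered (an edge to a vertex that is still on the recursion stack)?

render→parse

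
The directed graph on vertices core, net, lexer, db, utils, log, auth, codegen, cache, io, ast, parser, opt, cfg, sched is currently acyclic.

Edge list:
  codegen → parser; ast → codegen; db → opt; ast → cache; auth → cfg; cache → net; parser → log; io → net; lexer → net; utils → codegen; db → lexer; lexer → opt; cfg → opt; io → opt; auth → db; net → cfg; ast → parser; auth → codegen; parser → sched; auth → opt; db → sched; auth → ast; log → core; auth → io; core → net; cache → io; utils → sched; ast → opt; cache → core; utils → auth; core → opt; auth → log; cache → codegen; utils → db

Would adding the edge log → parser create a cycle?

Yes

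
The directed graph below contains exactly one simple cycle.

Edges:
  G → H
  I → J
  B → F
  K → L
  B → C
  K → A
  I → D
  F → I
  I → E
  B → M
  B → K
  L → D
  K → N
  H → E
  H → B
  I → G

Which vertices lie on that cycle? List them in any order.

B, F, G, H, I

DFS with gray/black marking from B:
B gray
  M gray
  M black
  F gray
    I gray
      G gray
        H gray
          E gray
          E black
          H→B: B is gray → back edge
Back edge closes the cycle B → F → I → G → H → B; its vertices are {B, F, G, H, I}.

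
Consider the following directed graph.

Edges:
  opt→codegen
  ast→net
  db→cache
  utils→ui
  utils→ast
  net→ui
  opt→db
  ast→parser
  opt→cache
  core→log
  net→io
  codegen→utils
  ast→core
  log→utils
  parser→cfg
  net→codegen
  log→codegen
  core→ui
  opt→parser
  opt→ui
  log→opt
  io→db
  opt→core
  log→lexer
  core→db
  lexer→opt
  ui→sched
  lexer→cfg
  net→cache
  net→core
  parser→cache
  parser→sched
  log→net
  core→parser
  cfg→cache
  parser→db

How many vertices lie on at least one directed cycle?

8

A vertex is on a directed cycle iff it belongs to a strongly connected component of size ≥ 2 (or has a self-loop).
The vertices on cycles are {ast, log, net, opt, core, lexer, utils, codegen} — 8 in total.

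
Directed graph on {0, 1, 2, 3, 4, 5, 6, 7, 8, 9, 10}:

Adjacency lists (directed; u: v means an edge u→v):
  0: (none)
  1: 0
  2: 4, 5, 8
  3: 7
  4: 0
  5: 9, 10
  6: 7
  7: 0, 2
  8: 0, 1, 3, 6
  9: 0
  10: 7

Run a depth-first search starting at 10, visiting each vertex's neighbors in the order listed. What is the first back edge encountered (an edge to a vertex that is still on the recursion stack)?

5→10

DFS from 10 (visiting each vertex's neighbors in the order listed); mark gray on enter, black on exit:
10 gray
  7 gray
    0 gray
    0 black
    2 gray
      4 gray
        4→0: 0 black — skip
      4 black
      5 gray
        9 gray
          9→0: 0 black — skip
        9 black
        5→10: 10 is gray → back edge
First back edge: 5 → 10.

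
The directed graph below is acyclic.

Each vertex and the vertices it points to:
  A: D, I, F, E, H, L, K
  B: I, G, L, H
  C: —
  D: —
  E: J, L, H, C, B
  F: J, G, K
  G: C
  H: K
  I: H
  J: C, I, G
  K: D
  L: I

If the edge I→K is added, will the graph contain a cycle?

Adding I→K creates a cycle iff K can already reach I.
Explore from K: no path reaches I. The graph stays acyclic.

No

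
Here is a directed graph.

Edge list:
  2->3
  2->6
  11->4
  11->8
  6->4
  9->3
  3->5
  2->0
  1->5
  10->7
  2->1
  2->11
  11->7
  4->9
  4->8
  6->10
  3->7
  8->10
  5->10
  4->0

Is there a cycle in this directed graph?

No

DFS with white/gray/black marking, starting from 11:
11 gray
  8 gray
    10 gray
      7 gray
      7 black
    10 black
  8 black
  4 gray
    0 gray
    0 black
    4→8: 8 black — skip
    9 gray
      3 gray
        5 gray
          5→10: 10 black — skip
        5 black
        3→7: 7 black — skip
      3 black
    9 black
  4 black
  11→7: 7 black — skip
11 black
1 gray
  1→5: 5 black — skip
1 black
2 gray
  2→1: 1 black — skip
  6 gray
    6→10: 10 black — skip
    6→4: 4 black — skip
  6 black
  2→11: 11 black — skip
  2→3: 3 black — skip
  2→0: 0 black — skip
2 black
Every edge goes to a white or black vertex — no back edge, so the graph is acyclic.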